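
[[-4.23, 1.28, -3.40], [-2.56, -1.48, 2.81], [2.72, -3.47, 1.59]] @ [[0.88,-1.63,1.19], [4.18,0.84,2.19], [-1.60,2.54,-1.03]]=[[7.07, -0.67, 1.27], [-12.94, 10.07, -9.18], [-14.66, -3.31, -6.00]]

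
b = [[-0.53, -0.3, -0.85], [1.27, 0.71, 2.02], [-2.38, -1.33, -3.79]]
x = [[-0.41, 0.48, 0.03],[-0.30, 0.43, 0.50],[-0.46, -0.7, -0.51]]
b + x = [[-0.94,0.18,-0.82], [0.97,1.14,2.52], [-2.84,-2.03,-4.3]]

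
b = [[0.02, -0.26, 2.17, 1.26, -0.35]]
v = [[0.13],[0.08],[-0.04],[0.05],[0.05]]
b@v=[[-0.06]]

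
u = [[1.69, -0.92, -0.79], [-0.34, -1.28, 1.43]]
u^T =[[1.69, -0.34], [-0.92, -1.28], [-0.79, 1.43]]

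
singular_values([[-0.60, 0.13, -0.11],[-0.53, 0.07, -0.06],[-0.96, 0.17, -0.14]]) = [1.28, 0.04, 0.0]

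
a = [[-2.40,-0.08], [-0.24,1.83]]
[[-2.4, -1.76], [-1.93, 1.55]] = a@[[1.03, 0.7], [-0.92, 0.94]]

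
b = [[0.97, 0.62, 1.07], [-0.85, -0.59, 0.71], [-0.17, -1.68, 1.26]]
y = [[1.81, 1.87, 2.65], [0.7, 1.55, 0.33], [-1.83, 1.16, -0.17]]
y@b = [[-0.28, -4.43, 6.60], [-0.69, -1.03, 2.27], [-2.73, -1.53, -1.35]]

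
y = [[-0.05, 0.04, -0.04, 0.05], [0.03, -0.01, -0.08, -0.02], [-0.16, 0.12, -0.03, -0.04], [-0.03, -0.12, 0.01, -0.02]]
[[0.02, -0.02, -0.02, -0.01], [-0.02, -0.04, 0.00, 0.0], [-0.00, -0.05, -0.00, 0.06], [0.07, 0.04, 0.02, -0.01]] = y@ [[-0.48, -0.06, -0.03, -0.14], [-0.56, -0.30, -0.13, 0.16], [-0.01, 0.42, 0.06, 0.02], [0.36, 0.17, -0.31, -0.42]]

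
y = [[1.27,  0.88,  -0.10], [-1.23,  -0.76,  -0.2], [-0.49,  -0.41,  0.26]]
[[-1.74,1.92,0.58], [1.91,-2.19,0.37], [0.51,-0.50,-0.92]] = y@[[-0.82, 1.88, -1.3],[-0.91, -0.42, 2.26],[-1.03, 0.96, -2.44]]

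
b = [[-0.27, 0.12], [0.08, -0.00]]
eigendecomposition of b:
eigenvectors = [[-0.97, -0.37], [0.26, -0.93]]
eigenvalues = [-0.3, 0.03]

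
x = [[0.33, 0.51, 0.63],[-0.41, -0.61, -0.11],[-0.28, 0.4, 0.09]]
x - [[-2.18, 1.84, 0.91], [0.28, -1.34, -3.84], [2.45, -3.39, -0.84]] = [[2.51, -1.33, -0.28], [-0.69, 0.73, 3.73], [-2.73, 3.79, 0.93]]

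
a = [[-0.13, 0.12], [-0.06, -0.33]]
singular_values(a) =[0.35, 0.14]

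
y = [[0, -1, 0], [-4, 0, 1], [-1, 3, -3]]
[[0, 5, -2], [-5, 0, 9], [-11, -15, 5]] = y@[[2, 0, -2], [0, -5, 2], [3, 0, 1]]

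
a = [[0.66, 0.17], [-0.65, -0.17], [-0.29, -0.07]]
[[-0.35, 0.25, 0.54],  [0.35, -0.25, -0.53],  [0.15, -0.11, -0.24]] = a@[[-0.49,0.35,0.75], [-0.18,0.13,0.27]]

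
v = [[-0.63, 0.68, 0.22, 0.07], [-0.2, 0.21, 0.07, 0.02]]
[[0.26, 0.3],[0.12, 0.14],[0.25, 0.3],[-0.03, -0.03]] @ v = [[-0.22, 0.24, 0.08, 0.02], [-0.1, 0.11, 0.04, 0.01], [-0.22, 0.23, 0.08, 0.02], [0.02, -0.03, -0.01, -0.00]]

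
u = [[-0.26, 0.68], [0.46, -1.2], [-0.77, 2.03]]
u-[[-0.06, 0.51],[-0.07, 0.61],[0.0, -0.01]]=[[-0.2, 0.17], [0.53, -1.81], [-0.77, 2.04]]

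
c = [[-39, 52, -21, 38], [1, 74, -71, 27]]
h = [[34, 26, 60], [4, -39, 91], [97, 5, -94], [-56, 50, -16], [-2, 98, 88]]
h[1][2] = 91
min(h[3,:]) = -56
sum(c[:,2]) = -92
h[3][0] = -56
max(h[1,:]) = 91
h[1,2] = 91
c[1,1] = 74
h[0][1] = 26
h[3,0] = -56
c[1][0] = 1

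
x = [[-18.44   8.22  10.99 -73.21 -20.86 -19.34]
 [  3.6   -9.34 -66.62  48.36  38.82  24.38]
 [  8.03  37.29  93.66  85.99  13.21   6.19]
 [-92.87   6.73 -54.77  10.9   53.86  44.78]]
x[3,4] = 53.86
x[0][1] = 8.22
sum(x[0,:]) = -112.64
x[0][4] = -20.86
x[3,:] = [-92.87, 6.73, -54.77, 10.9, 53.86, 44.78]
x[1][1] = -9.34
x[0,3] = -73.21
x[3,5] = 44.78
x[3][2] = -54.77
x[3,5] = 44.78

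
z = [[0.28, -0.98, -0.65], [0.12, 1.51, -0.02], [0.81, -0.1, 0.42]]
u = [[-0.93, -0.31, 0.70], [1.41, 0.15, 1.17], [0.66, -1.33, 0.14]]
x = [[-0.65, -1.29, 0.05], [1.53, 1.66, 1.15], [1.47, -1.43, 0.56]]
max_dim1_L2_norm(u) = 1.84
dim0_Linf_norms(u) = [1.41, 1.33, 1.17]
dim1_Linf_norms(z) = [0.98, 1.51, 0.81]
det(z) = 1.05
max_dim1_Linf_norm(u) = 1.41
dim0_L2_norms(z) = [0.87, 1.8, 0.77]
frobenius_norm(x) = 3.61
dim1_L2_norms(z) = [1.21, 1.51, 0.92]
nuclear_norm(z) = 3.37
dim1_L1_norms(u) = [1.94, 2.73, 2.13]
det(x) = -2.98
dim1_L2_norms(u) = [1.2, 1.84, 1.49]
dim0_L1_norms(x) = [3.65, 4.38, 1.76]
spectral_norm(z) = 1.84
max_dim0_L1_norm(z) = 2.59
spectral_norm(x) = 2.83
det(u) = -3.03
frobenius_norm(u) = 2.66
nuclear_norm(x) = 5.50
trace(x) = 1.57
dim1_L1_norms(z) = [1.91, 1.65, 1.33]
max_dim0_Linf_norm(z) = 1.51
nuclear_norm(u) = 4.47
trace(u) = -0.64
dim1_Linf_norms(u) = [0.93, 1.41, 1.33]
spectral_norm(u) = 1.99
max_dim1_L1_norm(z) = 1.91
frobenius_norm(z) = 2.14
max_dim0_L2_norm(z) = 1.8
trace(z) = 2.21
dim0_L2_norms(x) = [2.22, 2.54, 1.28]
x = u + z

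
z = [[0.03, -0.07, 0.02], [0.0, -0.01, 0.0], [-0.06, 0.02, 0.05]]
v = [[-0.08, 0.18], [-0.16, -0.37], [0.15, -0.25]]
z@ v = [[0.01, 0.03],  [0.00, 0.00],  [0.01, -0.03]]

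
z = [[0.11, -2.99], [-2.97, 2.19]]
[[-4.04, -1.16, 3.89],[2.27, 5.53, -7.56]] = z @ [[0.24, -1.62, 1.63], [1.36, 0.33, -1.24]]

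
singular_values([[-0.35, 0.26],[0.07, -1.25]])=[1.28, 0.33]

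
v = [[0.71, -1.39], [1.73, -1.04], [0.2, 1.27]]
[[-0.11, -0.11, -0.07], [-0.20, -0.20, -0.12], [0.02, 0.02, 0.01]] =v @ [[-0.10,-0.10,-0.06], [0.03,0.03,0.02]]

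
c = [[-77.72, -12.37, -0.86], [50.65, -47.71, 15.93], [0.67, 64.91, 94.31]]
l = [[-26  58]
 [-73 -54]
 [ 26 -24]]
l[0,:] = [-26, 58]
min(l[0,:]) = -26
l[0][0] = -26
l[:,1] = [58, -54, -24]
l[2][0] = 26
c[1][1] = -47.71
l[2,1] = -24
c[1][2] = 15.93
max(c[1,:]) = 50.65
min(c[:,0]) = -77.72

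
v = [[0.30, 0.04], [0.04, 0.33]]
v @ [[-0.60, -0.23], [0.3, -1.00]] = [[-0.17, -0.11], [0.08, -0.34]]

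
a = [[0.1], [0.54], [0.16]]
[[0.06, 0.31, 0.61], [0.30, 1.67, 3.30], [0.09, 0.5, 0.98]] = a@[[0.55, 3.10, 6.12]]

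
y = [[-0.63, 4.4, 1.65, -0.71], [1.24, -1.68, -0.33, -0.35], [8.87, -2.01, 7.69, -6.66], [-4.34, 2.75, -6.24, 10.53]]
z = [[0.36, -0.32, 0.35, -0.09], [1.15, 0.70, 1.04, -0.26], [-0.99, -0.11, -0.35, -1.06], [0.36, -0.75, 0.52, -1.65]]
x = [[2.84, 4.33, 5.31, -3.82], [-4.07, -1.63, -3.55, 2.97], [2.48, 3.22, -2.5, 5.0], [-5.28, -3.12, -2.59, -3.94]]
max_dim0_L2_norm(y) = 12.48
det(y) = -175.69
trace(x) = -5.23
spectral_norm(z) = 2.13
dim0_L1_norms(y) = [15.08, 10.84, 15.91, 18.25]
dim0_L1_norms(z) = [2.86, 1.88, 2.26, 3.06]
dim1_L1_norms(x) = [16.3, 12.22, 13.2, 14.93]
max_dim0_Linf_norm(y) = 10.53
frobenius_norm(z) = 3.04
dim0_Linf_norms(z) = [1.15, 0.75, 1.04, 1.65]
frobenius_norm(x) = 14.76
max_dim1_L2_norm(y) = 13.65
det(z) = -0.43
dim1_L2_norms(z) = [0.6, 1.72, 1.5, 1.92]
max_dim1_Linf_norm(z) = 1.65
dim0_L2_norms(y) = [9.97, 5.81, 10.05, 12.48]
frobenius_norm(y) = 19.75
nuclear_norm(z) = 5.06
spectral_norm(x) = 11.24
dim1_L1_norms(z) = [1.12, 3.15, 2.51, 3.28]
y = x @ z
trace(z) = -0.94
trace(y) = 15.91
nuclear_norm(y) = 28.48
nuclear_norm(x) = 24.47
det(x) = 416.43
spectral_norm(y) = 18.56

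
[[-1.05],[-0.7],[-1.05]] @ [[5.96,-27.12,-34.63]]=[[-6.26,28.48,36.36], [-4.17,18.98,24.24], [-6.26,28.48,36.36]]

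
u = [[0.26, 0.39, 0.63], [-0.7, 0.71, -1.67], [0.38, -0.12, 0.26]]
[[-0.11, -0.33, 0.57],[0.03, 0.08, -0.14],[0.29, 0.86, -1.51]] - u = [[-0.37, -0.72, -0.06], [0.73, -0.63, 1.53], [-0.09, 0.98, -1.77]]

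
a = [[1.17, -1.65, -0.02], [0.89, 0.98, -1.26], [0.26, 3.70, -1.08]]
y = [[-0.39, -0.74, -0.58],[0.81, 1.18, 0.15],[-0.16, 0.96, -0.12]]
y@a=[[-1.27, -2.23, 1.57],[2.04, 0.37, -1.66],[0.64, 0.76, -1.08]]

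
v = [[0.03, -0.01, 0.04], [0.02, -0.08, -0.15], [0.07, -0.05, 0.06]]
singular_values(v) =[0.18, 0.11, 0.0]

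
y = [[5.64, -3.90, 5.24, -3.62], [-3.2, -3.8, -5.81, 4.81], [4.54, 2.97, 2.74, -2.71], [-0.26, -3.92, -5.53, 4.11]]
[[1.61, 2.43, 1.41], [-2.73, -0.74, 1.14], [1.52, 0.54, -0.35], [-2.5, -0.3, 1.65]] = y@[[0.00, 0.15, 0.16], [0.09, -0.17, -0.28], [0.18, 0.28, -0.16], [-0.28, 0.15, -0.07]]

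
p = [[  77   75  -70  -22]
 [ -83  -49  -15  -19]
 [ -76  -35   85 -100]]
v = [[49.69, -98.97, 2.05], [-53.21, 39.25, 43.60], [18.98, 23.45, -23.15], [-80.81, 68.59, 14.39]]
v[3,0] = -80.81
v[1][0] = -53.21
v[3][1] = 68.59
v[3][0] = -80.81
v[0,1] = -98.97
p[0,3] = -22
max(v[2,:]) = 23.45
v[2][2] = -23.15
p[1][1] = -49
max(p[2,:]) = 85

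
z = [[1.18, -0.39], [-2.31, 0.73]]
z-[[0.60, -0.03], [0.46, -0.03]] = [[0.58,-0.36], [-2.77,0.76]]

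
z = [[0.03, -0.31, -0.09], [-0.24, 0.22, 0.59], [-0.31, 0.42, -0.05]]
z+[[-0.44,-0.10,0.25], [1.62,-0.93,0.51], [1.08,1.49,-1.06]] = [[-0.41, -0.41, 0.16],[1.38, -0.71, 1.1],[0.77, 1.91, -1.11]]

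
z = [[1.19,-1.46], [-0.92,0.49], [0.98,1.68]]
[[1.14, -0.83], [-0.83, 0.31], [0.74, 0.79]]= z @ [[0.87, -0.07],[-0.07, 0.51]]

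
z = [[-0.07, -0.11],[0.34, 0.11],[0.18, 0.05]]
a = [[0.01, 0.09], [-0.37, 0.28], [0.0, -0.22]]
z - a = [[-0.08, -0.20], [0.71, -0.17], [0.18, 0.27]]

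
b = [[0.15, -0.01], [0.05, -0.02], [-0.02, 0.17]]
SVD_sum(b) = [[0.06, -0.08], [0.03, -0.04], [-0.09, 0.12]] + [[0.09, 0.07],  [0.02, 0.02],  [0.07, 0.05]]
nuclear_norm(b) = 0.33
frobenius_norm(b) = 0.23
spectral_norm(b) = 0.18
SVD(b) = [[-0.52, 0.8], [-0.25, 0.2], [0.82, 0.57]] @ diag([0.18338420665605043, 0.1454999407186511]) @ [[-0.58, 0.81], [0.81, 0.58]]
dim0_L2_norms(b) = [0.16, 0.17]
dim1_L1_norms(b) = [0.16, 0.07, 0.19]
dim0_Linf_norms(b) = [0.15, 0.17]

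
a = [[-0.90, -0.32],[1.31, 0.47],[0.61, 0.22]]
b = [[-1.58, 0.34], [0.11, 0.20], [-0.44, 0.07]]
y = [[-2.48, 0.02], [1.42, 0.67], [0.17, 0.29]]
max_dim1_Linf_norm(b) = 1.58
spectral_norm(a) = 1.81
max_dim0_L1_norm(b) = 2.13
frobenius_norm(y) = 2.95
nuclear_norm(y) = 3.53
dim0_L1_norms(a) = [2.82, 1.01]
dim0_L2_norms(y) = [2.86, 0.73]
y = a + b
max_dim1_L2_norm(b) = 1.62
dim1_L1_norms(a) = [1.22, 1.78, 0.83]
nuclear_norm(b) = 1.90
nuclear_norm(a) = 1.81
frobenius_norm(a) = 1.81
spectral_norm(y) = 2.88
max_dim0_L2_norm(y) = 2.86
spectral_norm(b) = 1.68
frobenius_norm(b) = 1.69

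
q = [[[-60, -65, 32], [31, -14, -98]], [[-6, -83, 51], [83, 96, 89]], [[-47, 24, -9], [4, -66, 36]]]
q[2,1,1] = -66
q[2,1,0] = 4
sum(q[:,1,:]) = 161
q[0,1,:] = [31, -14, -98]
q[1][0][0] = -6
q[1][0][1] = -83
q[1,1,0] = 83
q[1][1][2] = 89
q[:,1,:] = [[31, -14, -98], [83, 96, 89], [4, -66, 36]]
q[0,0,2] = 32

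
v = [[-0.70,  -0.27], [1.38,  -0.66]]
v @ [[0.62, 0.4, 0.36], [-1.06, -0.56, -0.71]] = [[-0.15,-0.13,-0.06], [1.56,0.92,0.97]]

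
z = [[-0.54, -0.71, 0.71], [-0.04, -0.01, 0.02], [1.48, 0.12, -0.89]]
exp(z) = [[0.89, -0.60, 0.41], [-0.03, 1.0, 0.01], [0.86, -0.27, 0.68]]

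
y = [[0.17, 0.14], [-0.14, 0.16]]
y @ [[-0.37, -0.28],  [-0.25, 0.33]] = [[-0.1, -0.00], [0.01, 0.09]]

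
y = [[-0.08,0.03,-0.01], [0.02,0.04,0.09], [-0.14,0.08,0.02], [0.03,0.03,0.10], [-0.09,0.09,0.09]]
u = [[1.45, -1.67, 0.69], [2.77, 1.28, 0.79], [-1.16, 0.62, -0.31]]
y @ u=[[-0.02,0.17,-0.03], [0.04,0.07,0.02], [-0.0,0.35,-0.04], [0.01,0.05,0.01], [0.01,0.32,-0.02]]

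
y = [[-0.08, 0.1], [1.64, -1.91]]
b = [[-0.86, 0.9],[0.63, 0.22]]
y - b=[[0.78, -0.8],[1.01, -2.13]]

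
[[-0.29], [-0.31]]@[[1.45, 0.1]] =[[-0.42, -0.03], [-0.45, -0.03]]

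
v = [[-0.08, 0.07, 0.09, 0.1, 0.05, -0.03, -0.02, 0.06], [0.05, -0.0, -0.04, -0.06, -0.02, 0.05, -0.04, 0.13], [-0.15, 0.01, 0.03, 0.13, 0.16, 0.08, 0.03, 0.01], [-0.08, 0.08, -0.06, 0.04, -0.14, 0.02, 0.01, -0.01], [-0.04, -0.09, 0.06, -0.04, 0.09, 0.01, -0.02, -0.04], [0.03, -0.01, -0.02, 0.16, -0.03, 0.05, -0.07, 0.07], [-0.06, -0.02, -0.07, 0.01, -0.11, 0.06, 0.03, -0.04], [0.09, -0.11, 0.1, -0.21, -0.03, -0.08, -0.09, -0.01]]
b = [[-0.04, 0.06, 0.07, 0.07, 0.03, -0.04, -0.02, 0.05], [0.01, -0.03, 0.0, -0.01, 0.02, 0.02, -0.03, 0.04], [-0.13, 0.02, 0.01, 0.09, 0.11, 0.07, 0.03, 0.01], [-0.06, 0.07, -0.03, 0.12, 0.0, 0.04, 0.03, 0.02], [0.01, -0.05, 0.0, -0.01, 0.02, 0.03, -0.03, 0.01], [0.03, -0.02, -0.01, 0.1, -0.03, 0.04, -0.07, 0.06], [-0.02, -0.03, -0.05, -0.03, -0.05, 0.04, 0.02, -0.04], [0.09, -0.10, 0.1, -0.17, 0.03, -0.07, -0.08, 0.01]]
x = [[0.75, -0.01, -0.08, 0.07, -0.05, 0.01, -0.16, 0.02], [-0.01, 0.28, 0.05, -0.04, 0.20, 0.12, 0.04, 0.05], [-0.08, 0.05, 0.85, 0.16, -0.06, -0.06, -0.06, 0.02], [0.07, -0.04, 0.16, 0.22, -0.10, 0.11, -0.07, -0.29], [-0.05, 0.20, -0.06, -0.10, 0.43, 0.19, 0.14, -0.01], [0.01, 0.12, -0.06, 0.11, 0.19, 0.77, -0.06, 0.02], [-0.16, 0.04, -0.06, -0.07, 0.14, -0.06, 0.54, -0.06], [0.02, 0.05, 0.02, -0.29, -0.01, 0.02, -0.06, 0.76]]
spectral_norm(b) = 0.35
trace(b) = 0.15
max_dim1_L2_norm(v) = 0.3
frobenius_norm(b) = 0.45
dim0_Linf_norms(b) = [0.13, 0.1, 0.1, 0.17, 0.11, 0.07, 0.08, 0.06]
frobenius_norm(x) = 1.92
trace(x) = 4.60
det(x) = 0.00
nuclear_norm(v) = 1.36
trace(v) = 0.15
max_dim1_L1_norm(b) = 0.65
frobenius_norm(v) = 0.60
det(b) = 0.00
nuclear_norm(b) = 0.90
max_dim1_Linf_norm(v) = 0.21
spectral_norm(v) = 0.41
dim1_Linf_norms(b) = [0.07, 0.04, 0.13, 0.12, 0.05, 0.1, 0.05, 0.17]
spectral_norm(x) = 0.98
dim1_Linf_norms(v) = [0.1, 0.13, 0.16, 0.14, 0.09, 0.16, 0.11, 0.21]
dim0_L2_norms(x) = [0.78, 0.38, 0.88, 0.44, 0.54, 0.81, 0.6, 0.82]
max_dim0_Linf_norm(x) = 0.85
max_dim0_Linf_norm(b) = 0.17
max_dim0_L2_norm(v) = 0.32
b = x @ v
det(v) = 0.00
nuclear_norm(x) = 4.60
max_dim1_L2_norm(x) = 0.88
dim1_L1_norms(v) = [0.5, 0.39, 0.6, 0.44, 0.39, 0.44, 0.4, 0.72]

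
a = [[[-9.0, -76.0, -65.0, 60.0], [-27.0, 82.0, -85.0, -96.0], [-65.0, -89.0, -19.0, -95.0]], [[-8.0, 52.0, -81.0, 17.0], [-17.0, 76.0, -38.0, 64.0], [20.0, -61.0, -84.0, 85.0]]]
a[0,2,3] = -95.0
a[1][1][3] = 64.0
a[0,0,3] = 60.0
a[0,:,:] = [[-9.0, -76.0, -65.0, 60.0], [-27.0, 82.0, -85.0, -96.0], [-65.0, -89.0, -19.0, -95.0]]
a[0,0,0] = -9.0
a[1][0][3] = 17.0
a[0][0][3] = 60.0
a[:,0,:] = [[-9.0, -76.0, -65.0, 60.0], [-8.0, 52.0, -81.0, 17.0]]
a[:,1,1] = [82.0, 76.0]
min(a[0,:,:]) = -96.0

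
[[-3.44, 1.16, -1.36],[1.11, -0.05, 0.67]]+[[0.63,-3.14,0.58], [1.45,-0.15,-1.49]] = [[-2.81, -1.98, -0.78],[2.56, -0.20, -0.82]]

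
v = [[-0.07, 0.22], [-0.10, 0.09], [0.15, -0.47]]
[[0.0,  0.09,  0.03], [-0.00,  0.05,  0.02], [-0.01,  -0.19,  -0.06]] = v @ [[0.03, -0.14, -0.15], [0.03, 0.36, 0.08]]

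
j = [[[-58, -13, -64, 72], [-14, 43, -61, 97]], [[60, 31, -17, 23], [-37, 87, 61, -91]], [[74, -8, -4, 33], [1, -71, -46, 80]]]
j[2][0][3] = 33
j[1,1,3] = -91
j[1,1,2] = 61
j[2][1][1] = -71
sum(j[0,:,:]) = 2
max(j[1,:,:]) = 87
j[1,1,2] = 61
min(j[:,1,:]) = -91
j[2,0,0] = 74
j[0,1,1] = 43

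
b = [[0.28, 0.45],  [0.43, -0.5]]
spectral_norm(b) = 0.70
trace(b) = -0.22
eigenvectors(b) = [[0.92, -0.42], [0.40, 0.91]]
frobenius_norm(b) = 0.85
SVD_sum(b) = [[-0.12, 0.29], [0.23, -0.58]] + [[0.4, 0.16],[0.20, 0.08]]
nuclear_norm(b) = 1.18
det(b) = -0.33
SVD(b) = [[-0.45,0.89],[0.89,0.45]] @ diag([0.6984161940154366, 0.4775089736716913]) @ [[0.37, -0.93],[0.93, 0.37]]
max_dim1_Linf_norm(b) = 0.5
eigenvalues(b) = [0.48, -0.7]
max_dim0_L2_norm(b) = 0.67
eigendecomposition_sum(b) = [[0.4, 0.18], [0.17, 0.08]] + [[-0.12, 0.27], [0.26, -0.58]]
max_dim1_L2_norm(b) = 0.66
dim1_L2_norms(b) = [0.53, 0.66]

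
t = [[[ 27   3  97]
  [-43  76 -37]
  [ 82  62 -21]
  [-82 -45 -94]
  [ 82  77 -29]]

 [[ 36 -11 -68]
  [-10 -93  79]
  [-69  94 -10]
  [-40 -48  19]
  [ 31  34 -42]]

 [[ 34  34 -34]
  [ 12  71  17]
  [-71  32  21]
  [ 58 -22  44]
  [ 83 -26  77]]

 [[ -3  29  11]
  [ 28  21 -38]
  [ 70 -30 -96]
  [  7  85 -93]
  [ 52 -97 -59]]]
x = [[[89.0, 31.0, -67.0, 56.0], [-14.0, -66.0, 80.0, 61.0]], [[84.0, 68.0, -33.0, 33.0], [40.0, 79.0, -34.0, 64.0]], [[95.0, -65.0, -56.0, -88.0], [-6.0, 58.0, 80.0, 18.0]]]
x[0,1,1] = -66.0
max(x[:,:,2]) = 80.0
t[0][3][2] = -94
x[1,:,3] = [33.0, 64.0]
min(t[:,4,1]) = -97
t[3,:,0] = [-3, 28, 70, 7, 52]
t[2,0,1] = 34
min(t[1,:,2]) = -68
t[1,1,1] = -93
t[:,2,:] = [[82, 62, -21], [-69, 94, -10], [-71, 32, 21], [70, -30, -96]]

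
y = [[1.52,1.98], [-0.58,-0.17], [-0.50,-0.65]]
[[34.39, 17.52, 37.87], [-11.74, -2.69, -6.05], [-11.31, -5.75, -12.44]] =y@[[19.54, 2.64, 6.22], [2.37, 6.82, 14.35]]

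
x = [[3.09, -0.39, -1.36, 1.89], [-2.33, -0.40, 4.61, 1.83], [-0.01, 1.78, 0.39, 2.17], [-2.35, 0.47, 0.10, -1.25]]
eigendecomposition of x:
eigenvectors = [[0.40+0.00j,-0.54+0.00j,-0.54-0.00j,(-0.04+0j)], [(-0.75+0j),(-0.43+0.06j),-0.43-0.06j,-0.91+0.00j], [-0.47+0.00j,-0.50+0.02j,-0.50-0.02j,0.37+0.00j], [(-0.24+0j),(0.39-0.35j),(0.39+0.35j),0.20+0.00j]]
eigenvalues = [(4.32+0j), (0.15+1.32j), (0.15-1.32j), (-2.79+0j)]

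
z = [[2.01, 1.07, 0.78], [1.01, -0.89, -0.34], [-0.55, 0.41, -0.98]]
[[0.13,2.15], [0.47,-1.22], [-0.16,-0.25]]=z @ [[0.22, 0.13], [-0.25, 1.25], [-0.06, 0.71]]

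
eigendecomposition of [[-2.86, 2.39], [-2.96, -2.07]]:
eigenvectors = [[(-0.1+0.66j), -0.10-0.66j], [(-0.74+0j), (-0.74-0j)]]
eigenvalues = [(-2.46+2.63j), (-2.46-2.63j)]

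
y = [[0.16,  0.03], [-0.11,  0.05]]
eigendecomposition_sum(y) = [[0.08-0.17j, 0.02-0.09j],[(-0.06+0.35j), (0.03+0.18j)]] + [[0.08+0.17j,  (0.02+0.09j)], [(-0.06-0.35j),  0.03-0.18j]]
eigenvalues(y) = [(0.11+0.02j), (0.11-0.02j)]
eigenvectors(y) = [[(-0.44-0.13j), -0.44+0.13j],[(0.89+0j), (0.89-0j)]]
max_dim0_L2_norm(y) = 0.19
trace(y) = 0.21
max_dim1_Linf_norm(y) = 0.16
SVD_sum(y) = [[0.16, -0.00], [-0.11, 0.00]] + [[0.0,0.03], [0.00,0.05]]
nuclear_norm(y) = 0.25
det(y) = 0.01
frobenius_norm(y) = 0.20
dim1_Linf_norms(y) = [0.16, 0.11]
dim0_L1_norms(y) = [0.27, 0.08]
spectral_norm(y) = 0.19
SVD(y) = [[-0.82, 0.57], [0.57, 0.82]] @ diag([0.19420164718491684, 0.05818694209756241]) @ [[-1.0,0.02], [0.02,1.00]]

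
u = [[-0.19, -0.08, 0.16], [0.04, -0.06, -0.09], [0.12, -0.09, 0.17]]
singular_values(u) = [0.28, 0.21, 0.09]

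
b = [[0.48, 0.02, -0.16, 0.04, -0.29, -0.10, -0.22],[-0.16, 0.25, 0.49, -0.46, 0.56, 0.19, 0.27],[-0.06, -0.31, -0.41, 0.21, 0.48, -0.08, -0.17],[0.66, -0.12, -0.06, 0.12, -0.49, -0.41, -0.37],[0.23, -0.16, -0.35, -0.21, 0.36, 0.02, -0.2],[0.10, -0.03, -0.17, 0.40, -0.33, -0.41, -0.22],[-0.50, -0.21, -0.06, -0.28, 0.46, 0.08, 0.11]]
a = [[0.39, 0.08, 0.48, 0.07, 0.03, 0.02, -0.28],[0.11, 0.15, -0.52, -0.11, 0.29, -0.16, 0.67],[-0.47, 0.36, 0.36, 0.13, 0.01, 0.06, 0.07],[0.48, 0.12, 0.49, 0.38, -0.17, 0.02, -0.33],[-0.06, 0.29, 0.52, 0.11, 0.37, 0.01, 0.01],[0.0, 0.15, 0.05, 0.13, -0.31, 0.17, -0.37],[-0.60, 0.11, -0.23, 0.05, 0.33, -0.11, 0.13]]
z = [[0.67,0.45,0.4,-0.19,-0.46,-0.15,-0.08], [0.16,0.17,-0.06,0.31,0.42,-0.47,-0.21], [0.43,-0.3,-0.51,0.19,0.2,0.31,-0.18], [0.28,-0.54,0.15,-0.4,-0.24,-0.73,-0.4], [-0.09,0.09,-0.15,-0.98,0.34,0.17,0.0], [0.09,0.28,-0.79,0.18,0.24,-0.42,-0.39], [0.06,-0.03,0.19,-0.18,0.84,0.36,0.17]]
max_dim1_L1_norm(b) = 2.38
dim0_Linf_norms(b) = [0.66, 0.31, 0.49, 0.46, 0.56, 0.41, 0.37]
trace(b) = 0.50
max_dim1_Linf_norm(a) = 0.67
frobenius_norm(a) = 2.00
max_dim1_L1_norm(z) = 2.74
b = a @ z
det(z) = 0.00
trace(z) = 0.02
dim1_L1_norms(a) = [1.35, 2.01, 1.46, 1.99, 1.37, 1.18, 1.56]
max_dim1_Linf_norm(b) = 0.66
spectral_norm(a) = 1.47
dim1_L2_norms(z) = [1.04, 0.77, 0.86, 1.14, 1.07, 1.06, 0.97]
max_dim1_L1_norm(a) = 2.01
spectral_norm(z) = 1.40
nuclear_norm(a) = 4.14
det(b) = -0.00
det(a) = -0.00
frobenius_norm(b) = 2.12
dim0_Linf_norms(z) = [0.67, 0.54, 0.79, 0.98, 0.84, 0.73, 0.4]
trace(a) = 1.95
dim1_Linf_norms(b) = [0.48, 0.56, 0.48, 0.66, 0.36, 0.41, 0.5]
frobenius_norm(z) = 2.63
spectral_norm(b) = 1.67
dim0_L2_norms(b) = [1.0, 0.49, 0.77, 0.74, 1.15, 0.63, 0.62]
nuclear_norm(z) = 6.26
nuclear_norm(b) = 4.15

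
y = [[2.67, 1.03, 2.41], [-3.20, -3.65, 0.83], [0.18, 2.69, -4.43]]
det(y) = 3.60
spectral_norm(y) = 6.31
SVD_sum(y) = [[0.18, 0.32, -0.26], [-1.77, -3.15, 2.48], [1.82, 3.25, -2.56]] + [[2.44,0.76,2.69], [-1.47,-0.46,-1.63], [-1.67,-0.52,-1.85]] + [[0.05,-0.05,-0.03], [0.04,-0.04,-0.02], [0.03,-0.04,-0.02]]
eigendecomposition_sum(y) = [[2.41, 1.19, 1.21],[-1.72, -0.85, -0.86],[-0.75, -0.37, -0.38]] + [[0.54,0.56,0.45],[-0.66,-0.68,-0.55],[-0.43,-0.44,-0.35]] + [[-0.28, -0.71, 0.75], [-0.82, -2.12, 2.24], [1.35, 3.5, -3.70]]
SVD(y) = [[-0.07, -0.74, 0.67],[0.69, 0.45, 0.56],[-0.72, 0.51, 0.48]] @ diag([6.309457219306592, 5.0319557282049425, 0.11345107811454316]) @ [[-0.40, -0.72, 0.57],[-0.66, -0.20, -0.73],[0.64, -0.66, -0.39]]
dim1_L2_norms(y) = [3.74, 4.92, 5.19]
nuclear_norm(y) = 11.45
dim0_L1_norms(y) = [6.05, 7.37, 7.67]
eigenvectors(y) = [[-0.79, -0.57, -0.17], [0.56, 0.69, -0.51], [0.24, 0.45, 0.84]]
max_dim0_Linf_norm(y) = 4.43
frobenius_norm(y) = 8.07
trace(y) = -5.41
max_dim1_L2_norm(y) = 5.19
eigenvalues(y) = [1.18, -0.5, -6.1]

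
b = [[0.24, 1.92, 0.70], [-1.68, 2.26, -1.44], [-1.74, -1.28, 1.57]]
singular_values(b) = [3.55, 2.43, 1.68]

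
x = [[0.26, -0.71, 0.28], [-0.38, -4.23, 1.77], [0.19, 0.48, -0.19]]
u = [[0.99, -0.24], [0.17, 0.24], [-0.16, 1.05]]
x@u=[[0.09, 0.06],[-1.38, 0.93],[0.3, -0.13]]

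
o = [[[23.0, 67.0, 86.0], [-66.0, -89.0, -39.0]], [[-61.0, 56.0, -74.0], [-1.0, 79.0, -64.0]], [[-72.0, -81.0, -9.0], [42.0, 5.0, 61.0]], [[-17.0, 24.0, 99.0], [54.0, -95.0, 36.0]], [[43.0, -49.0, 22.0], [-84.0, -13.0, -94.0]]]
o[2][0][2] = -9.0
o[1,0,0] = -61.0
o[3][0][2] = 99.0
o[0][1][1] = -89.0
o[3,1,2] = 36.0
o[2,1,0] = 42.0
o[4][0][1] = -49.0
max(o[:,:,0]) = 54.0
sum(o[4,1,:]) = -191.0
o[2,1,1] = 5.0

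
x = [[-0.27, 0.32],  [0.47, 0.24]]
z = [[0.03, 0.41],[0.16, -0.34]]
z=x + [[0.3, 0.09], [-0.31, -0.58]]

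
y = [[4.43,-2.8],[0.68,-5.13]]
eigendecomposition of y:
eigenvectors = [[1.00, 0.29], [0.07, 0.96]]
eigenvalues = [4.23, -4.93]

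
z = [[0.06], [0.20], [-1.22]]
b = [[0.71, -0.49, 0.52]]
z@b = [[0.04, -0.03, 0.03], [0.14, -0.1, 0.1], [-0.87, 0.60, -0.63]]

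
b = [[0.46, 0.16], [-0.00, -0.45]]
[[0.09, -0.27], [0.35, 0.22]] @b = [[0.04, 0.14],[0.16, -0.04]]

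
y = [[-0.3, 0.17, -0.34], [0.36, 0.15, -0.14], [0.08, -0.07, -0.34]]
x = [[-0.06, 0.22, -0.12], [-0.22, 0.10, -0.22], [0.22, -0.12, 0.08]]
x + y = [[-0.36, 0.39, -0.46],[0.14, 0.25, -0.36],[0.3, -0.19, -0.26]]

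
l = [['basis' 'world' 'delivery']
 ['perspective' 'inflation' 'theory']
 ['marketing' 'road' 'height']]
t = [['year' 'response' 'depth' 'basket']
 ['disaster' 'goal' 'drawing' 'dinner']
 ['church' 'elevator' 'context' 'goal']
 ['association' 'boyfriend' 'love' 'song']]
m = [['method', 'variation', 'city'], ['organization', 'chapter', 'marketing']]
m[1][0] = 'organization'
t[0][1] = 'response'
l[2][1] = 'road'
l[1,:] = ['perspective', 'inflation', 'theory']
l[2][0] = 'marketing'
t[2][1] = 'elevator'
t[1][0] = 'disaster'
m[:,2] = ['city', 'marketing']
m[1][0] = 'organization'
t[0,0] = 'year'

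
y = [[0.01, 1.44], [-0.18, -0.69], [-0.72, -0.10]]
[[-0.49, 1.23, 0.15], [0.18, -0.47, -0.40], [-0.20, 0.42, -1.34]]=y@ [[0.33, -0.7, 1.85],  [-0.34, 0.86, 0.09]]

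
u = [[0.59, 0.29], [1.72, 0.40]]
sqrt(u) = [[(0.62+0.2j), 0.22-0.09j], [1.33-0.56j, 0.48+0.26j]]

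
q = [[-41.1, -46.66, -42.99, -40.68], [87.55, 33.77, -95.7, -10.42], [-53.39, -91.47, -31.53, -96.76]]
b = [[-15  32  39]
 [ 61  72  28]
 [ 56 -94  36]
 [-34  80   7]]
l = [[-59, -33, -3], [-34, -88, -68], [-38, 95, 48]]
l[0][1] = -33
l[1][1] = -88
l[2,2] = 48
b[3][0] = -34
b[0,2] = 39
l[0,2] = -3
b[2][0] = 56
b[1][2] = 28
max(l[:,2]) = 48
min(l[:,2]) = -68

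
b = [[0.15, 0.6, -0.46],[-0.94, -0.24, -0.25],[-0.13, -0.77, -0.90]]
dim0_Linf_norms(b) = [0.94, 0.77, 0.9]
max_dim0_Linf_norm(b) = 0.94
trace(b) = -0.99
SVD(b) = [[-0.13, 0.58, 0.8], [0.57, -0.62, 0.54], [0.81, 0.52, -0.25]] @ diag([1.342442332402445, 0.8452139210425257, 0.7078573386282028]) @ [[-0.49, -0.62, -0.61],[0.71, 0.11, -0.69],[-0.50, 0.77, -0.39]]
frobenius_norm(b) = 1.74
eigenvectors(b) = [[(0.66+0j), (0.66-0j), 0.15+0.00j], [-0.18+0.63j, -0.18-0.63j, 0.37+0.00j], [-0.20-0.32j, (-0.2+0.32j), (0.92+0j)]]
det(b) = -0.80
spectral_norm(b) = 1.34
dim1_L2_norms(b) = [0.77, 1.0, 1.19]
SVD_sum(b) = [[0.08, 0.11, 0.1], [-0.37, -0.48, -0.46], [-0.54, -0.68, -0.66]] + [[0.35, 0.06, -0.34], [-0.37, -0.06, 0.36], [0.32, 0.05, -0.31]] + [[-0.28,  0.44,  -0.22], [-0.19,  0.3,  -0.15], [0.09,  -0.14,  0.07]]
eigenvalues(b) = [(0.12+0.8j), (0.12-0.8j), (-1.23+0j)]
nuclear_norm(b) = 2.90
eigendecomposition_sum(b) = [[(0.11+0.37j),0.34-0.08j,-0.15-0.03j], [-0.38+0.00j,-0.02+0.35j,(0.07-0.14j)], [(0.15-0.16j),(-0.14-0.14j),0.03+0.08j]] + [[(0.11-0.37j), (0.34+0.08j), -0.15+0.03j], [-0.38-0.00j, (-0.02-0.35j), (0.07+0.14j)], [0.15+0.16j, -0.14+0.14j, (0.03-0.08j)]] + [[-0.07+0.00j, -0.08-0.00j, -0.15-0.00j], [-0.17+0.00j, (-0.2-0j), -0.39-0.00j], [(-0.43+0j), (-0.49-0j), -0.97-0.00j]]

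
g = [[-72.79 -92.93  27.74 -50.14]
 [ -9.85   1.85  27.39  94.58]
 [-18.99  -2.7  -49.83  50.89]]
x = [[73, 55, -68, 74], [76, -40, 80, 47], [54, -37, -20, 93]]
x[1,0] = 76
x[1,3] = 47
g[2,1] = -2.7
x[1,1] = -40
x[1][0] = 76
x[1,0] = 76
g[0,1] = -92.93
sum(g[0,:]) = -188.12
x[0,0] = 73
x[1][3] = 47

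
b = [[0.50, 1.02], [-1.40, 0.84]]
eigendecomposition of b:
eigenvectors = [[(-0.09+0.64j), -0.09-0.64j],[(-0.76+0j), (-0.76-0j)]]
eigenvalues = [(0.67+1.18j), (0.67-1.18j)]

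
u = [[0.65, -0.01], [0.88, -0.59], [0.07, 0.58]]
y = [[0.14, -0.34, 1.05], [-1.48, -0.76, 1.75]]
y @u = [[-0.13, 0.81], [-1.51, 1.48]]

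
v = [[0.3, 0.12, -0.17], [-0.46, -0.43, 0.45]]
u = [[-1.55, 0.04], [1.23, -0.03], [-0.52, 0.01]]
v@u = [[-0.23, 0.01], [-0.05, -0.0]]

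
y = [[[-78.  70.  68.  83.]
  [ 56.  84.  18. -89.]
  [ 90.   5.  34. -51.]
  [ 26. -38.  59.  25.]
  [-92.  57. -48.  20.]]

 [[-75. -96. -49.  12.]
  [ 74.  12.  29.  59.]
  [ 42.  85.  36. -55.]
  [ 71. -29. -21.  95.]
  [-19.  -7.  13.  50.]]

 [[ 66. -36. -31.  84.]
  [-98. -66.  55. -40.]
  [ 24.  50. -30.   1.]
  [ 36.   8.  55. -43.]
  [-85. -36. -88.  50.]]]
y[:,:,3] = [[83.0, -89.0, -51.0, 25.0, 20.0], [12.0, 59.0, -55.0, 95.0, 50.0], [84.0, -40.0, 1.0, -43.0, 50.0]]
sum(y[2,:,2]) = -39.0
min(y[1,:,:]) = -96.0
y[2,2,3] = 1.0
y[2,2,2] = -30.0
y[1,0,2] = -49.0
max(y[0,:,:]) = 90.0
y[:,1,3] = [-89.0, 59.0, -40.0]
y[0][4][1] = 57.0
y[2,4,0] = -85.0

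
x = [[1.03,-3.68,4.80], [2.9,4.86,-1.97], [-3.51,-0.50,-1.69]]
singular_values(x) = [7.82, 5.25, 0.54]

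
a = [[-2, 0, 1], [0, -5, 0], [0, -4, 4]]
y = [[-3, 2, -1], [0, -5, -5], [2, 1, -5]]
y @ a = [[6, -6, -7], [0, 45, -20], [-4, 15, -18]]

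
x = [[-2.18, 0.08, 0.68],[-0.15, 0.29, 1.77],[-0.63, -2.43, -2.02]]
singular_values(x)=[3.52, 2.35, 0.95]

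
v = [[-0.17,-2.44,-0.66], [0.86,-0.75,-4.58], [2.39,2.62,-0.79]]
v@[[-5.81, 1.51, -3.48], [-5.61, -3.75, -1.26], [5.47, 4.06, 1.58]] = [[11.07, 6.21, 2.62],[-25.84, -14.48, -9.28],[-32.91, -9.42, -12.87]]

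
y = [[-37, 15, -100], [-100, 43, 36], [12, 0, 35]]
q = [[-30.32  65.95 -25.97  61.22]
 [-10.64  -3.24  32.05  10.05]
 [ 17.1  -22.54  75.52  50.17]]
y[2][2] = 35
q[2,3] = 50.17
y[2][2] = 35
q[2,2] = 75.52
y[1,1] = 43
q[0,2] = -25.97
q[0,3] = 61.22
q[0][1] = 65.95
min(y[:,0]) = -100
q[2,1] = -22.54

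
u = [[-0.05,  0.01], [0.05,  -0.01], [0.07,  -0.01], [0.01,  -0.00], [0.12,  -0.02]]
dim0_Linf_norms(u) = [0.12, 0.02]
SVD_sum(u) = [[-0.05,0.01],[0.05,-0.01],[0.07,-0.01],[0.01,-0.0],[0.12,-0.02]] + [[0.00,0.0],[-0.00,-0.00],[0.0,0.00],[0.0,0.00],[0.0,0.0]]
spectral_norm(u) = 0.16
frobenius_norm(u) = 0.16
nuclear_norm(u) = 0.16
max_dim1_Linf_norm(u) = 0.12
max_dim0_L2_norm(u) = 0.16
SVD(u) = [[-0.32, 0.48], [0.32, -0.48], [0.45, 0.53], [0.06, 0.51], [0.77, 0.05]] @ diag([0.15839582827169113, 0.0032804856538228033]) @ [[0.99, -0.17], [0.17, 0.99]]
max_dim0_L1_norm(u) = 0.3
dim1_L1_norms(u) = [0.06, 0.06, 0.08, 0.01, 0.14]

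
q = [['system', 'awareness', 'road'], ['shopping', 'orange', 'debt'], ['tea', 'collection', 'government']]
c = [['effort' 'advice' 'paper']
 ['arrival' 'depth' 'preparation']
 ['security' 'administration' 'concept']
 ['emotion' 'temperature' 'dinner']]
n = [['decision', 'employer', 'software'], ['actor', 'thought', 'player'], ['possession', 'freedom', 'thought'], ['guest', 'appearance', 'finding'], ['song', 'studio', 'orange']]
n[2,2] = 'thought'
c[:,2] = ['paper', 'preparation', 'concept', 'dinner']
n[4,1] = 'studio'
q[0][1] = 'awareness'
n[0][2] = 'software'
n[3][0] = 'guest'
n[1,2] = 'player'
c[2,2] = 'concept'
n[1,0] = 'actor'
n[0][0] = 'decision'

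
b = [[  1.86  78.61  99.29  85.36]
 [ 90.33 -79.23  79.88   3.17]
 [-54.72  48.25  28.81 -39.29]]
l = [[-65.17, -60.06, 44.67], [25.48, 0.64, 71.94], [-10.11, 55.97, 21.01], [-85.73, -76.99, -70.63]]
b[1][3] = 3.17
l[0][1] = -60.06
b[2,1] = 48.25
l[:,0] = [-65.17, 25.48, -10.11, -85.73]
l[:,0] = [-65.17, 25.48, -10.11, -85.73]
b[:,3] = [85.36, 3.17, -39.29]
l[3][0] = -85.73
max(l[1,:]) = 71.94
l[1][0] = 25.48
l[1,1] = 0.64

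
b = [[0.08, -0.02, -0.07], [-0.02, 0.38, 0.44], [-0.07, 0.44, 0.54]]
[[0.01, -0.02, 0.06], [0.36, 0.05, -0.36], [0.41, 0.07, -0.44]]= b@[[0.74,0.01,0.2], [0.27,-0.33,-0.36], [0.63,0.4,-0.50]]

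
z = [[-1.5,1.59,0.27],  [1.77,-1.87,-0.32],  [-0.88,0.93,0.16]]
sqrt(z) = [[0.03+0.84j, (0.02-0.89j), -0.01-0.15j],[(0.03-0.99j), 0.02+1.04j, -0.01+0.18j],[(-0.02+0.49j), -0.52j, (0.04-0.09j)]]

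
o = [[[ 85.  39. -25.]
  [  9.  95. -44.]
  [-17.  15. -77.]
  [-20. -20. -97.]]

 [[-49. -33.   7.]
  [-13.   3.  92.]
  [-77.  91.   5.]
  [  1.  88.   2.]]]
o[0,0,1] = 39.0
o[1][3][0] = 1.0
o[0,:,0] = [85.0, 9.0, -17.0, -20.0]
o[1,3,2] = 2.0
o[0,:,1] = [39.0, 95.0, 15.0, -20.0]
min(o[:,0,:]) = -49.0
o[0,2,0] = -17.0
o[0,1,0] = 9.0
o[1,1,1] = 3.0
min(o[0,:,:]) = -97.0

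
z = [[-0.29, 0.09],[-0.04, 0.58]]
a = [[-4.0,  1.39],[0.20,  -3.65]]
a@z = [[1.1,0.45], [0.09,-2.1]]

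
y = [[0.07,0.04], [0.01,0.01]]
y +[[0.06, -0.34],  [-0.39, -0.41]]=[[0.13, -0.30], [-0.38, -0.4]]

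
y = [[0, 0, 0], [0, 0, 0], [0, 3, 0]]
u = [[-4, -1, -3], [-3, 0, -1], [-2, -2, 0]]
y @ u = [[0, 0, 0], [0, 0, 0], [-9, 0, -3]]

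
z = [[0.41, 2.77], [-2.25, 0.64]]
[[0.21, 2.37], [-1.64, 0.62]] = z@[[0.72, -0.03], [-0.03, 0.86]]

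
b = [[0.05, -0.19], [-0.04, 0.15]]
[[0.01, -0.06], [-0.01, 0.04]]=b @ [[0.84, 0.19], [0.19, 0.35]]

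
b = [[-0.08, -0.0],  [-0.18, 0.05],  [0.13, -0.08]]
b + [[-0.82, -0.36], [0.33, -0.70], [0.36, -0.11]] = [[-0.90, -0.36],[0.15, -0.65],[0.49, -0.19]]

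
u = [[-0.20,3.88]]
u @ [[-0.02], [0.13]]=[[0.51]]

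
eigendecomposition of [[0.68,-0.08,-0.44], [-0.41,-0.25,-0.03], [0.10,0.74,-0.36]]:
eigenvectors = [[0.92+0.00j, (0.3+0.14j), (0.3-0.14j)], [(-0.36+0j), (-0.04+0.41j), (-0.04-0.41j)], [-0.15+0.00j, (0.85+0j), (0.85-0j)]]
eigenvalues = [(0.78+0j), (-0.36+0.38j), (-0.36-0.38j)]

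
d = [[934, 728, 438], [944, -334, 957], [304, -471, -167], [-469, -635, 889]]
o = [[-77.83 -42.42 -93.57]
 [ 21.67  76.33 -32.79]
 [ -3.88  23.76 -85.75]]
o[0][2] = -93.57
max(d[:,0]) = 944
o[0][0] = -77.83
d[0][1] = 728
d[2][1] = -471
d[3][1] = -635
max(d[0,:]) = 934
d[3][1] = -635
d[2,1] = -471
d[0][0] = 934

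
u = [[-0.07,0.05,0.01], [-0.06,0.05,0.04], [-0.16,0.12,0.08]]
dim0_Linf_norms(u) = [0.16, 0.12, 0.08]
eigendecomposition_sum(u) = [[-0.02, 0.02, 0.02], [-0.05, 0.04, 0.04], [-0.11, 0.09, 0.09]] + [[-0.05, 0.03, -0.01], [-0.01, 0.01, -0.00], [-0.05, 0.03, -0.01]] + [[0.0, 0.00, -0.0],[0.00, 0.00, -0.0],[-0.00, -0.0, 0.0]]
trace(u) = 0.06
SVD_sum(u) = [[-0.06, 0.05, 0.03], [-0.07, 0.05, 0.03], [-0.16, 0.12, 0.08]] + [[-0.01, 0.0, -0.02], [0.0, -0.0, 0.01], [0.00, -0.0, 0.00]] + [[0.00, 0.00, -0.00], [0.0, 0.0, -0.00], [-0.00, -0.00, 0.00]]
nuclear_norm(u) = 0.27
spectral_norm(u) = 0.25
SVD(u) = [[-0.34, 0.89, -0.32],  [-0.35, -0.43, -0.83],  [-0.87, -0.17, 0.46]] @ diag([0.24702949255335088, 0.023854932358844002, 0.002715144745489481]) @ [[0.75, -0.56, -0.35], [-0.37, 0.09, -0.93], [-0.55, -0.82, 0.14]]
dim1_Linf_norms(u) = [0.07, 0.06, 0.16]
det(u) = -0.00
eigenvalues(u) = [0.11, -0.05, 0.0]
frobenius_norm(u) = 0.25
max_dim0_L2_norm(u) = 0.18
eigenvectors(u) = [[-0.17,-0.68,-0.54], [-0.43,-0.12,-0.82], [-0.88,-0.72,0.15]]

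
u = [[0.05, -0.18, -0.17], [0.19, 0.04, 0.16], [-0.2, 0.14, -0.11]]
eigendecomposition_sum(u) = [[(-0.02+0j),-0j,-0.03-0.00j], [(0.1-0j),-0.01+0.00j,(0.14+0j)], [(-0.15+0j),0.01-0.00j,(-0.21-0j)]] + [[(0.04+0.06j), -0.09+0.10j, (-0.07+0.06j)], [(0.04-0j), (0.02+0.08j), (0.01+0.06j)], [(-0.03-0.04j), 0.07-0.07j, 0.05-0.04j]] + [[0.04-0.06j, (-0.09-0.1j), (-0.07-0.06j)], [0.04+0.00j, 0.02-0.08j, 0.01-0.06j], [(-0.03+0.04j), 0.07+0.07j, (0.05+0.04j)]]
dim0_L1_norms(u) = [0.44, 0.36, 0.44]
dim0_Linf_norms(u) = [0.2, 0.18, 0.17]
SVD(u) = [[0.1, 0.89, 0.44],[-0.70, -0.25, 0.67],[0.71, -0.37, 0.60]] @ diag([0.3437452667527458, 0.27868519377175976, 0.05453214059140082]) @ [[-0.78, 0.16, -0.60], [0.26, -0.80, -0.54], [0.57, 0.58, -0.59]]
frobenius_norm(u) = 0.45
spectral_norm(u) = 0.34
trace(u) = -0.02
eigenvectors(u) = [[(-0.13+0j), 0.73+0.00j, 0.73-0.00j], [(0.56+0j), 0.25-0.39j, (0.25+0.39j)], [-0.82+0.00j, (-0.51-0.01j), -0.51+0.01j]]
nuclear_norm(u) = 0.68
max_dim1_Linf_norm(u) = 0.2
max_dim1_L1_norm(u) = 0.45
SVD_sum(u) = [[-0.03, 0.01, -0.02], [0.19, -0.04, 0.14], [-0.19, 0.04, -0.15]] + [[0.06, -0.2, -0.13], [-0.02, 0.06, 0.04], [-0.03, 0.08, 0.06]] + [[0.01, 0.01, -0.01], [0.02, 0.02, -0.02], [0.02, 0.02, -0.02]]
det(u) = -0.01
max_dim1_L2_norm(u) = 0.27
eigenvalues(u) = [(-0.24+0j), (0.11+0.1j), (0.11-0.1j)]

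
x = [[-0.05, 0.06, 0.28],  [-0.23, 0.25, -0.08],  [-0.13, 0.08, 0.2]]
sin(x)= [[-0.05, 0.06, 0.28], [-0.23, 0.25, -0.07], [-0.13, 0.08, 0.20]]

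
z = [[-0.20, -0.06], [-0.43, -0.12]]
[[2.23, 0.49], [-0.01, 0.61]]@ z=[[-0.66, -0.19], [-0.26, -0.07]]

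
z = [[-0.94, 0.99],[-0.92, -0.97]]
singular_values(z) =[1.39, 1.31]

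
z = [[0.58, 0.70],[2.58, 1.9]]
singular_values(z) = [3.32, 0.21]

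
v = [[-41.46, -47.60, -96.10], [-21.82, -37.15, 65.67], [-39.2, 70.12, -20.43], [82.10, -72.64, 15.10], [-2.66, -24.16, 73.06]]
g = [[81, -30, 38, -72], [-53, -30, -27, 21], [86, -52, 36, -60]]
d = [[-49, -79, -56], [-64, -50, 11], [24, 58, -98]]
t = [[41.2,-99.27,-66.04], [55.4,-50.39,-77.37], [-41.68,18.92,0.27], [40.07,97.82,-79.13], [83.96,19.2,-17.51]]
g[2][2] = 36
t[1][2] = -77.37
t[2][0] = -41.68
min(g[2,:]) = -60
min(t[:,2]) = -79.13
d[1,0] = -64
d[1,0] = -64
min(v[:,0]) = -41.46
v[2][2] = -20.43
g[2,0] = 86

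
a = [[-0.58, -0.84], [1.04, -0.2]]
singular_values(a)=[1.23, 0.8]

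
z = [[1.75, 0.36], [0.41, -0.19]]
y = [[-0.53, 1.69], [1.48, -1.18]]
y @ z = [[-0.23, -0.51],[2.11, 0.76]]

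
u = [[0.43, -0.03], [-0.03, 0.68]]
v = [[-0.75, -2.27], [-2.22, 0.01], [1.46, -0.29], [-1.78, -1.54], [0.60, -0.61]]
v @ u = [[-0.25, -1.52],[-0.95, 0.07],[0.64, -0.24],[-0.72, -0.99],[0.28, -0.43]]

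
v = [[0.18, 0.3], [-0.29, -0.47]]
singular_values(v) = [0.65, 0.0]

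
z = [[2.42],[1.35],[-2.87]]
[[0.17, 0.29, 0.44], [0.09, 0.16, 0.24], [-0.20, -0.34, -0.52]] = z@[[0.07, 0.12, 0.18]]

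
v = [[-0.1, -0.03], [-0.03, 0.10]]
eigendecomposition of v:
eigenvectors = [[-0.99,0.15], [-0.15,-0.99]]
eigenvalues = [-0.1, 0.1]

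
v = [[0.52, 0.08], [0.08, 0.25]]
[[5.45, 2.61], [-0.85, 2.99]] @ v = [[3.04, 1.09], [-0.2, 0.68]]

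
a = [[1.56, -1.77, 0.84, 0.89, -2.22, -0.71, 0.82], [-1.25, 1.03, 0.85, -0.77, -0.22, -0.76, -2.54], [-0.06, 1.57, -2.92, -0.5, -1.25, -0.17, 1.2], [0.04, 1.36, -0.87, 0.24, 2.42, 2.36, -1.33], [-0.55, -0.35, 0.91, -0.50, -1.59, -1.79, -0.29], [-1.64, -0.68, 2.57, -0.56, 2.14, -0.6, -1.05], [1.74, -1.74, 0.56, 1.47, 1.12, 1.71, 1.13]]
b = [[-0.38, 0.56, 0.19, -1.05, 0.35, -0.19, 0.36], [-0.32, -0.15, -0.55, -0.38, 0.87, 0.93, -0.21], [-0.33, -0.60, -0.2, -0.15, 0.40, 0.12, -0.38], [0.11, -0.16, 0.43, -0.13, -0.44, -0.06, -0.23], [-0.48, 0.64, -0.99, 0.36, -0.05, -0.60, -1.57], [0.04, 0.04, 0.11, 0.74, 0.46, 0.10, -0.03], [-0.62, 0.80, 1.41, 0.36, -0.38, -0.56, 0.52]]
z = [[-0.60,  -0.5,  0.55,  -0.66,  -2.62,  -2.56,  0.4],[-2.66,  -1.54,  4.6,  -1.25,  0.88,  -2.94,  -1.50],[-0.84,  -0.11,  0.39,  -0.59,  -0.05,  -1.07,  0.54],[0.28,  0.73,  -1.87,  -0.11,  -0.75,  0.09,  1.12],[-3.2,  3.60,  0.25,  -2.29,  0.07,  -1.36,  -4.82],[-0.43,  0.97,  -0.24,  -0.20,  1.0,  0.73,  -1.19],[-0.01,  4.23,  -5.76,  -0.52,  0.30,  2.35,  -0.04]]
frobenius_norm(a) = 9.58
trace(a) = -1.15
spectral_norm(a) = 5.77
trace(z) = -1.10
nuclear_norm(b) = 8.62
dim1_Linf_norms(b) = [1.05, 0.93, 0.6, 0.44, 1.57, 0.74, 1.41]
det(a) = 0.00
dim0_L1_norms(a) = [6.84, 8.5, 9.52, 4.93, 10.96, 8.1, 8.36]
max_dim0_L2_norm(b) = 1.88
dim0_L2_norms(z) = [4.32, 5.91, 7.64, 2.81, 3.05, 4.92, 5.35]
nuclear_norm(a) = 18.30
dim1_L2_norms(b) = [1.37, 1.5, 0.92, 0.7, 2.14, 0.89, 1.97]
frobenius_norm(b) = 3.83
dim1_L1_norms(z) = [7.89, 15.37, 3.59, 4.95, 15.59, 4.76, 13.21]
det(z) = 0.00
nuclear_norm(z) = 23.82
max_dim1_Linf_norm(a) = 2.92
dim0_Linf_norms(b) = [0.62, 0.8, 1.41, 1.05, 0.87, 0.93, 1.57]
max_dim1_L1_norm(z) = 15.59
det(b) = 0.77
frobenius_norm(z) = 13.49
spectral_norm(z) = 9.92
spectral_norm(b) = 2.50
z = b @ a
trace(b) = -0.29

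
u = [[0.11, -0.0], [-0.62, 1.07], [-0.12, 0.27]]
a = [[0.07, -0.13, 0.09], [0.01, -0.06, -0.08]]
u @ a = [[0.01, -0.01, 0.01], [-0.03, 0.02, -0.14], [-0.01, -0.00, -0.03]]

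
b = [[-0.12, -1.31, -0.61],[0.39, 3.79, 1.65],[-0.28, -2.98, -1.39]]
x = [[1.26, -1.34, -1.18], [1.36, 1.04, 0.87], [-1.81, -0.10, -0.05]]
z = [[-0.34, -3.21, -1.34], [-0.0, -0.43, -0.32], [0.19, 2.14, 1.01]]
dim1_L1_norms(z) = [4.89, 0.75, 3.34]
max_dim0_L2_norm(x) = 2.59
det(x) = 0.00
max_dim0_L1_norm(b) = 8.08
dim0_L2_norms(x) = [2.59, 1.7, 1.47]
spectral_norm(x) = 2.60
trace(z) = 0.24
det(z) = 0.00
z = x @ b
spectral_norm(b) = 5.50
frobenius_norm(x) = 3.43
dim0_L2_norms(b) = [0.49, 5.0, 2.24]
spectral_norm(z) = 4.26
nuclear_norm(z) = 4.42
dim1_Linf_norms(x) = [1.34, 1.36, 1.81]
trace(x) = 2.25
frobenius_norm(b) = 5.50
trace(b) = 2.28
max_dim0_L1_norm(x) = 4.43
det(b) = -0.00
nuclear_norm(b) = 5.58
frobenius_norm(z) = 4.26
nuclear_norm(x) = 4.84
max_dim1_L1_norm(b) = 5.83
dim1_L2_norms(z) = [3.5, 0.54, 2.37]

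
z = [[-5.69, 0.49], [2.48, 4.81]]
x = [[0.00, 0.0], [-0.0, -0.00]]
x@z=[[0.0, 0.0], [0.0, 0.00]]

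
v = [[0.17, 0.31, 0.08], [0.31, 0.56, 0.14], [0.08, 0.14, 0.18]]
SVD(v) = [[-0.47, -0.11, -0.88], [-0.84, -0.24, 0.48], [-0.26, 0.97, 0.02]] @ diag([0.7749251163412538, 0.13634315367723657, 0.0012682700184903585]) @ [[-0.47, -0.84, -0.26], [-0.11, -0.24, 0.97], [0.88, -0.48, -0.02]]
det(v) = -0.00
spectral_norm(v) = 0.77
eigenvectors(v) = [[0.47, 0.88, -0.11], [0.84, -0.48, -0.24], [0.26, -0.02, 0.97]]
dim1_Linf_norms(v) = [0.31, 0.56, 0.18]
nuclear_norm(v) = 0.91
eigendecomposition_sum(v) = [[0.17, 0.31, 0.09], [0.31, 0.55, 0.17], [0.09, 0.17, 0.05]] + [[-0.0, 0.0, 0.0],[0.0, -0.0, -0.0],[0.00, -0.0, -0.00]] + [[0.0, 0.0, -0.01], [0.00, 0.01, -0.03], [-0.01, -0.03, 0.13]]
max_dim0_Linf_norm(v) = 0.56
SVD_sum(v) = [[0.17, 0.31, 0.09], [0.31, 0.55, 0.17], [0.09, 0.17, 0.05]] + [[0.0,0.00,-0.01], [0.00,0.01,-0.03], [-0.01,-0.03,0.13]] + [[-0.00, 0.00, 0.00], [0.0, -0.00, -0.00], [0.0, -0.00, -0.00]]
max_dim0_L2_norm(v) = 0.66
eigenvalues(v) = [0.77, -0.0, 0.14]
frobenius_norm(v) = 0.79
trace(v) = 0.91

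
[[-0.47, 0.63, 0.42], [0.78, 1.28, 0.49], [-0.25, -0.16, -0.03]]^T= [[-0.47, 0.78, -0.25], [0.63, 1.28, -0.16], [0.42, 0.49, -0.03]]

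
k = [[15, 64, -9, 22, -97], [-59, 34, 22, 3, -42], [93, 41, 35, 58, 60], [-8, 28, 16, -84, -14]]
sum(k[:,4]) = -93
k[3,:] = [-8, 28, 16, -84, -14]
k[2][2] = 35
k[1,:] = [-59, 34, 22, 3, -42]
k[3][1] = 28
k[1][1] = 34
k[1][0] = -59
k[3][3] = -84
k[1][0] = -59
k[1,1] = 34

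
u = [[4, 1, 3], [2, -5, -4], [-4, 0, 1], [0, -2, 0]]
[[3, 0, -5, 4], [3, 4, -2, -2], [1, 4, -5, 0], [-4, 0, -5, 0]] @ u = [[32, -5, 4], [28, -13, -9], [32, -19, -18], [4, -4, -17]]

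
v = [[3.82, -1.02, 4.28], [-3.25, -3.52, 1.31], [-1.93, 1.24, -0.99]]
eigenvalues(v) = [(1.94+1.88j), (1.94-1.88j), (-4.57+0j)]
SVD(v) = [[-0.91, -0.19, 0.37], [0.21, -0.98, 0.03], [0.35, 0.10, 0.93]] @ diag([6.300739327095506, 4.898508942341919, 1.0807840088511236]) @ [[-0.77, 0.10, -0.63], [0.46, 0.77, -0.44], [-0.44, 0.63, 0.64]]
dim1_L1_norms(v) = [9.12, 8.08, 4.16]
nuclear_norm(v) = 12.28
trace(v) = -0.69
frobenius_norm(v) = 8.05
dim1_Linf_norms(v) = [4.28, 3.52, 1.93]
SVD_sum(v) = [[4.42, -0.58, 3.62], [-1.02, 0.13, -0.83], [-1.72, 0.22, -1.41]] + [[-0.42, -0.7, 0.40], [-2.22, -3.67, 2.13], [0.23, 0.38, -0.22]] + [[-0.17, 0.25, 0.25], [-0.01, 0.02, 0.02], [-0.44, 0.64, 0.64]]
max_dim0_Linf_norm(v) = 4.28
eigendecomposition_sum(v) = [[(2.02-0.23j), (-0.06-0.31j), 1.85-1.66j],[-1.17+0.82j, (0.15+0.17j), (-0.58+1.66j)],[-1.06+1.18j, (0.2+0.15j), -0.22+1.94j]] + [[2.02+0.23j,  (-0.06+0.31j),  1.85+1.66j], [(-1.17-0.82j),  0.15-0.17j,  -0.58-1.66j], [-1.06-1.18j,  (0.2-0.15j),  (-0.22-1.94j)]] + [[-0.21+0.00j, (-0.89-0j), 0.58+0.00j], [(-0.91+0j), (-3.81-0j), (2.48+0j)], [0.20-0.00j, 0.84+0.00j, (-0.55-0j)]]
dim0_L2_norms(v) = [5.37, 3.87, 4.58]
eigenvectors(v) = [[-0.69+0.00j, -0.69-0.00j, (-0.22+0j)], [(0.43-0.23j), (0.43+0.23j), -0.95+0.00j], [0.40-0.36j, (0.4+0.36j), 0.21+0.00j]]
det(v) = -33.36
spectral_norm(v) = 6.30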